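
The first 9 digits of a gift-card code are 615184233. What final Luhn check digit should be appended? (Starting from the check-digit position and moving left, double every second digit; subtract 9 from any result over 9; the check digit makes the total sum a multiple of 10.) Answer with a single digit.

Partial digits right→left: 3 3 2 4 8 1 5 1 6
Double every second digit counting from the check-digit position (so the 1st, 3rd, 5th, ... of the partial from the right).
  doubled (with −9 where >9): 6 4 7 1 3 → sum 21
  kept as-is: 3 4 1 1 → sum 9
Total = 21 + 9 = 30.
Check digit = (10 − (30 mod 10)) mod 10 = 0.

0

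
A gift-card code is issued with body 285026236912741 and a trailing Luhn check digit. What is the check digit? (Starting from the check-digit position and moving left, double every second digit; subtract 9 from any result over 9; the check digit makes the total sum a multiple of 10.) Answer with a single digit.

Partial digits right→left: 1 4 7 2 1 9 6 3 2 6 2 0 5 8 2
Double every second digit counting from the check-digit position (so the 1st, 3rd, 5th, ... of the partial from the right).
  doubled (with −9 where >9): 2 5 2 3 4 4 1 4 → sum 25
  kept as-is: 4 2 9 3 6 0 8 → sum 32
Total = 25 + 32 = 57.
Check digit = (10 − (57 mod 10)) mod 10 = 3.

3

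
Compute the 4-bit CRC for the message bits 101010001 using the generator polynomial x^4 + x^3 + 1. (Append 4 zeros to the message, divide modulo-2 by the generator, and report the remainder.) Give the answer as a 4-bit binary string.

Append 4 zeros: 1010100010000. Divide by 11001 (XOR where the leading bit is 1):
  pos 0: 10101 XOR 11001 = 01100
  pos 1: 11000 XOR 11001 = 00001
  pos 5: 10010 XOR 11001 = 01011
  pos 6: 10110 XOR 11001 = 01111
  pos 7: 11110 XOR 11001 = 00111
Remainder (last 4 bits) = 1110. This is the CRC / FCS.

1110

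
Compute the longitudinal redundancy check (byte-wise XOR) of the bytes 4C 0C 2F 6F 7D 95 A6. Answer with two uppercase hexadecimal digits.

4E

XOR the bytes together:
  start with 0x4C
  0x4C ⊕ 0x0C = 0x40
  0x40 ⊕ 0x2F = 0x6F
  0x6F ⊕ 0x6F = 0x00
  0x00 ⊕ 0x7D = 0x7D
  0x7D ⊕ 0x95 = 0xE8
  0xE8 ⊕ 0xA6 = 0x4E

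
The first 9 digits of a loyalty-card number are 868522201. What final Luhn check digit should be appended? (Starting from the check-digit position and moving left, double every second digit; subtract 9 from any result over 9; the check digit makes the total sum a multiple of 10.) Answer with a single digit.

3

Partial digits right→left: 1 0 2 2 2 5 8 6 8
Double every second digit counting from the check-digit position (so the 1st, 3rd, 5th, ... of the partial from the right).
  doubled (with −9 where >9): 2 4 4 7 7 → sum 24
  kept as-is: 0 2 5 6 → sum 13
Total = 24 + 13 = 37.
Check digit = (10 − (37 mod 10)) mod 10 = 3.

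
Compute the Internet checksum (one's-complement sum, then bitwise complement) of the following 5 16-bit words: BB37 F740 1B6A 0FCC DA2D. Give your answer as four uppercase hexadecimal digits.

4823

One's-complement addition (fold any carry out of bit 15 back into bit 0):
  0xBB37 + 0xF740 = 0x1B277 → wrap carry → 0xB278
  0xB278 + 0x1B6A = 0x0CDE2
  0xCDE2 + 0x0FCC = 0x0DDAE
  0xDDAE + 0xDA2D = 0x1B7DB → wrap carry → 0xB7DC
One's-complement sum = 0xB7DC.
Checksum = ~0xB7DC & 0xFFFF = 0x4823.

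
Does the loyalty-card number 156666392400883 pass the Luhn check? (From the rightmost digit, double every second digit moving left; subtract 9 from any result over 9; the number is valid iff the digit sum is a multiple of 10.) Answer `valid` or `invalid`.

From the right, keep odd positions and double even positions (subtract 9 from any doubled value over 9):
  doubled (positions 2,4,...): 7 0 8 9 3 3 1 → sum 31
  kept (positions 1,3,...): 3 8 0 2 3 6 6 1 → sum 29
Total = 60.
60 mod 10 = 0, so the number is valid.

valid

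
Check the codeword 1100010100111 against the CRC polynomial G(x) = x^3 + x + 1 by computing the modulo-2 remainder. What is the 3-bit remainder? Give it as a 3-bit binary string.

000

Modulo-2 division of 1100010100111 by 1011:
  pos 0: 1100 XOR 1011 = 0111
  pos 1: 1110 XOR 1011 = 0101
  pos 2: 1011 XOR 1011 = 0000
  pos 7: 1001 XOR 1011 = 0010
  pos 9: 1011 XOR 1011 = 0000
Remainder = 000 (zero — the frame passes the CRC check).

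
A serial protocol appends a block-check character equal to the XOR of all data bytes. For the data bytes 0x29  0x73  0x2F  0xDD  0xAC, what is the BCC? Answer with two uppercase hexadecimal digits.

04

XOR the bytes together:
  start with 0x29
  0x29 ⊕ 0x73 = 0x5A
  0x5A ⊕ 0x2F = 0x75
  0x75 ⊕ 0xDD = 0xA8
  0xA8 ⊕ 0xAC = 0x04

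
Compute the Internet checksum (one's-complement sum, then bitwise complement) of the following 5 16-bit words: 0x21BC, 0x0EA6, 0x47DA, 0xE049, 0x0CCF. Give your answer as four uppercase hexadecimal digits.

One's-complement addition (fold any carry out of bit 15 back into bit 0):
  0x21BC + 0x0EA6 = 0x03062
  0x3062 + 0x47DA = 0x0783C
  0x783C + 0xE049 = 0x15885 → wrap carry → 0x5886
  0x5886 + 0x0CCF = 0x06555
One's-complement sum = 0x6555.
Checksum = ~0x6555 & 0xFFFF = 0x9AAA.

9AAA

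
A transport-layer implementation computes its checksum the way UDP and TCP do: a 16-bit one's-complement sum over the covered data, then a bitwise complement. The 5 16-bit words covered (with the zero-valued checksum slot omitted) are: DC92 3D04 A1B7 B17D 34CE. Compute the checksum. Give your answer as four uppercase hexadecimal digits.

One's-complement addition (fold any carry out of bit 15 back into bit 0):
  0xDC92 + 0x3D04 = 0x11996 → wrap carry → 0x1997
  0x1997 + 0xA1B7 = 0x0BB4E
  0xBB4E + 0xB17D = 0x16CCB → wrap carry → 0x6CCC
  0x6CCC + 0x34CE = 0x0A19A
One's-complement sum = 0xA19A.
Checksum = ~0xA19A & 0xFFFF = 0x5E65.

5E65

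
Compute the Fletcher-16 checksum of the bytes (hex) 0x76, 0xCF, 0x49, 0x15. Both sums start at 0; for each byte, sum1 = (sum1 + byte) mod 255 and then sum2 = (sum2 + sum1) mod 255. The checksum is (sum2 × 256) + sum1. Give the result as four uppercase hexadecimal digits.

F0A4

Running sums (mod 255):
  after byte 0 (0x76): sum1=118, sum2=118
  after byte 1 (0xCF): sum1=70, sum2=188
  after byte 2 (0x49): sum1=143, sum2=76
  after byte 3 (0x15): sum1=164, sum2=240
Checksum = sum2·256 + sum1 = 240·256 + 164 = 61604 = 0xF0A4.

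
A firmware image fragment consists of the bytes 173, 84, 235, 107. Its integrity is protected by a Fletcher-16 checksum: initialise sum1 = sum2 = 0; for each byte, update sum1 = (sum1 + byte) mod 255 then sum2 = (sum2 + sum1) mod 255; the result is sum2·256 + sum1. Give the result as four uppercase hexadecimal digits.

Running sums (mod 255):
  after byte 0 (173): sum1=173, sum2=173
  after byte 1 (84): sum1=2, sum2=175
  after byte 2 (235): sum1=237, sum2=157
  after byte 3 (107): sum1=89, sum2=246
Checksum = sum2·256 + sum1 = 246·256 + 89 = 63065 = 0xF659.

F659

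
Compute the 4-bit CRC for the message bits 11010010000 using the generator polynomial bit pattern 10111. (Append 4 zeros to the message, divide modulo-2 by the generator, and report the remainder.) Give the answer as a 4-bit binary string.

Append 4 zeros: 110100100000000. Divide by 10111 (XOR where the leading bit is 1):
  pos 0: 11010 XOR 10111 = 01101
  pos 1: 11010 XOR 10111 = 01101
  pos 2: 11011 XOR 10111 = 01100
  pos 3: 11000 XOR 10111 = 01111
  pos 4: 11110 XOR 10111 = 01001
  pos 5: 10010 XOR 10111 = 00101
  pos 7: 10100 XOR 10111 = 00011
  pos 10: 11000 XOR 10111 = 01111
Remainder (last 4 bits) = 1111. This is the CRC / FCS.

1111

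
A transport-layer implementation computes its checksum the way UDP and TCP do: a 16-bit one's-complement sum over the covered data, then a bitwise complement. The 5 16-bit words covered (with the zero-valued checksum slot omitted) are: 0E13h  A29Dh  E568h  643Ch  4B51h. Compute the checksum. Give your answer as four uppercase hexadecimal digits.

One's-complement addition (fold any carry out of bit 15 back into bit 0):
  0x0E13 + 0xA29D = 0x0B0B0
  0xB0B0 + 0xE568 = 0x19618 → wrap carry → 0x9619
  0x9619 + 0x643C = 0x0FA55
  0xFA55 + 0x4B51 = 0x145A6 → wrap carry → 0x45A7
One's-complement sum = 0x45A7.
Checksum = ~0x45A7 & 0xFFFF = 0xBA58.

BA58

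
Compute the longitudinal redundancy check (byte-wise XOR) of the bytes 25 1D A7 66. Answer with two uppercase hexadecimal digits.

XOR the bytes together:
  start with 0x25
  0x25 ⊕ 0x1D = 0x38
  0x38 ⊕ 0xA7 = 0x9F
  0x9F ⊕ 0x66 = 0xF9

F9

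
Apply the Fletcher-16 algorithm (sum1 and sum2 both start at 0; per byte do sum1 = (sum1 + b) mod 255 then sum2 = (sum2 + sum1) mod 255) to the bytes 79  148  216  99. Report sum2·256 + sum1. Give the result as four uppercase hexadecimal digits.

1020

Running sums (mod 255):
  after byte 0 (79): sum1=79, sum2=79
  after byte 1 (148): sum1=227, sum2=51
  after byte 2 (216): sum1=188, sum2=239
  after byte 3 (99): sum1=32, sum2=16
Checksum = sum2·256 + sum1 = 16·256 + 32 = 4128 = 0x1020.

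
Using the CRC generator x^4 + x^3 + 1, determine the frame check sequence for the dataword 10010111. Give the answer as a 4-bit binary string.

1110

Append 4 zeros: 100101110000. Divide by 11001 (XOR where the leading bit is 1):
  pos 0: 10010 XOR 11001 = 01011
  pos 1: 10111 XOR 11001 = 01110
  pos 2: 11101 XOR 11001 = 00100
  pos 4: 10010 XOR 11001 = 01011
  pos 5: 10110 XOR 11001 = 01111
  pos 6: 11110 XOR 11001 = 00111
Remainder (last 4 bits) = 1110. This is the CRC / FCS.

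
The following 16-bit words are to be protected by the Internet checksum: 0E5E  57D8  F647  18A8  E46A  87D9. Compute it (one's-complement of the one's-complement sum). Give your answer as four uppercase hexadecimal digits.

One's-complement addition (fold any carry out of bit 15 back into bit 0):
  0x0E5E + 0x57D8 = 0x06636
  0x6636 + 0xF647 = 0x15C7D → wrap carry → 0x5C7E
  0x5C7E + 0x18A8 = 0x07526
  0x7526 + 0xE46A = 0x15990 → wrap carry → 0x5991
  0x5991 + 0x87D9 = 0x0E16A
One's-complement sum = 0xE16A.
Checksum = ~0xE16A & 0xFFFF = 0x1E95.

1E95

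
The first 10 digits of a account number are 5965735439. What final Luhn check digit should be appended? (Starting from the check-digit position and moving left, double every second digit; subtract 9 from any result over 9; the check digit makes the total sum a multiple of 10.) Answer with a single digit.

1

Partial digits right→left: 9 3 4 5 3 7 5 6 9 5
Double every second digit counting from the check-digit position (so the 1st, 3rd, 5th, ... of the partial from the right).
  doubled (with −9 where >9): 9 8 6 1 9 → sum 33
  kept as-is: 3 5 7 6 5 → sum 26
Total = 33 + 26 = 59.
Check digit = (10 − (59 mod 10)) mod 10 = 1.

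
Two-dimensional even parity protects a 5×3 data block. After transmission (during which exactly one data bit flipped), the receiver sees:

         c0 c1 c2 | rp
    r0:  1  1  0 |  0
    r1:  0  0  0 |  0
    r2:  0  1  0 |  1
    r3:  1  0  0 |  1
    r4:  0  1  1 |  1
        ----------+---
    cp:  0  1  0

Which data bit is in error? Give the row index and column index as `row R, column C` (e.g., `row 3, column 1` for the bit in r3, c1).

Recompute each row's even parity and compare to rp:
  r0: data parity 0, sent rp 0 → ok
  r1: data parity 0, sent rp 0 → ok
  r2: data parity 1, sent rp 1 → ok
  r3: data parity 1, sent rp 1 → ok
  r4: data parity 0, sent rp 1 → mismatch
Recompute each column's even parity and compare to cp:
  c0: data parity 0, sent cp 0 → ok
  c1: data parity 1, sent cp 1 → ok
  c2: data parity 1, sent cp 0 → mismatch
Exactly one row (r4) and one column (c2) fail → the flipped bit is at their intersection.

row 4, column 2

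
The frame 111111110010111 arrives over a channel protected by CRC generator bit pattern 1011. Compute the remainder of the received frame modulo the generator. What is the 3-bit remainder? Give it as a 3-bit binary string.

Modulo-2 division of 111111110010111 by 1011:
  pos 0: 1111 XOR 1011 = 0100
  pos 1: 1001 XOR 1011 = 0010
  pos 3: 1011 XOR 1011 = 0000
  pos 7: 1001 XOR 1011 = 0010
  pos 9: 1001 XOR 1011 = 0010
  pos 11: 1011 XOR 1011 = 0000
Remainder = 000 (zero — the frame passes the CRC check).

000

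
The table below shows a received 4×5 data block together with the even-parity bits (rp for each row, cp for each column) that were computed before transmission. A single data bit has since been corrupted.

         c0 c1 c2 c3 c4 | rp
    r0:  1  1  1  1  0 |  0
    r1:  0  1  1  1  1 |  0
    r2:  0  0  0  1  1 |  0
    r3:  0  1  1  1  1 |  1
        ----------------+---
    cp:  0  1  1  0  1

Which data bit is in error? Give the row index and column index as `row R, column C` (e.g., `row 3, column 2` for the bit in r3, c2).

Recompute each row's even parity and compare to rp:
  r0: data parity 0, sent rp 0 → ok
  r1: data parity 0, sent rp 0 → ok
  r2: data parity 0, sent rp 0 → ok
  r3: data parity 0, sent rp 1 → mismatch
Recompute each column's even parity and compare to cp:
  c0: data parity 1, sent cp 0 → mismatch
  c1: data parity 1, sent cp 1 → ok
  c2: data parity 1, sent cp 1 → ok
  c3: data parity 0, sent cp 0 → ok
  c4: data parity 1, sent cp 1 → ok
Exactly one row (r3) and one column (c0) fail → the flipped bit is at their intersection.

row 3, column 0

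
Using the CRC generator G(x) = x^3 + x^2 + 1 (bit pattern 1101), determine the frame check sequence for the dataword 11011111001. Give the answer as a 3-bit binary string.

100

Append 3 zeros: 11011111001000. Divide by 1101 (XOR where the leading bit is 1):
  pos 0: 1101 XOR 1101 = 0000
  pos 4: 1111 XOR 1101 = 0010
  pos 6: 1000 XOR 1101 = 0101
  pos 7: 1011 XOR 1101 = 0110
  pos 8: 1100 XOR 1101 = 0001
Remainder (last 3 bits) = 100. This is the CRC / FCS.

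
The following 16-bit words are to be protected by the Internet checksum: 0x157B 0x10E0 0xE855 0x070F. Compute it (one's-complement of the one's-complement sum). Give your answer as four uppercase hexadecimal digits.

One's-complement addition (fold any carry out of bit 15 back into bit 0):
  0x157B + 0x10E0 = 0x0265B
  0x265B + 0xE855 = 0x10EB0 → wrap carry → 0x0EB1
  0x0EB1 + 0x070F = 0x015C0
One's-complement sum = 0x15C0.
Checksum = ~0x15C0 & 0xFFFF = 0xEA3F.

EA3F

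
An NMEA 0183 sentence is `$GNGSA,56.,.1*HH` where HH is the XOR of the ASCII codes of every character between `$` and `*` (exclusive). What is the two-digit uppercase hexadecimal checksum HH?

6E

XOR the ASCII codes of the payload characters:
  'G' = 0x47 → acc = 0x47
  'N' = 0x4E → acc = 0x09
  'G' = 0x47 → acc = 0x4E
  'S' = 0x53 → acc = 0x1D
  'A' = 0x41 → acc = 0x5C
  ',' = 0x2C → acc = 0x70
  '5' = 0x35 → acc = 0x45
  '6' = 0x36 → acc = 0x73
  '.' = 0x2E → acc = 0x5D
  ',' = 0x2C → acc = 0x71
  '.' = 0x2E → acc = 0x5F
  '1' = 0x31 → acc = 0x6E
Checksum = 0x6E.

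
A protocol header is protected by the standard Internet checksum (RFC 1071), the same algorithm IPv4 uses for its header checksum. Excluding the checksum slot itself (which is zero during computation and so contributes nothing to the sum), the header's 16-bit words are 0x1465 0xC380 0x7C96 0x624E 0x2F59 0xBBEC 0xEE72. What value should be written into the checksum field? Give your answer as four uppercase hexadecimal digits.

One's-complement addition (fold any carry out of bit 15 back into bit 0):
  0x1465 + 0xC380 = 0x0D7E5
  0xD7E5 + 0x7C96 = 0x1547B → wrap carry → 0x547C
  0x547C + 0x624E = 0x0B6CA
  0xB6CA + 0x2F59 = 0x0E623
  0xE623 + 0xBBEC = 0x1A20F → wrap carry → 0xA210
  0xA210 + 0xEE72 = 0x19082 → wrap carry → 0x9083
One's-complement sum = 0x9083.
Checksum = ~0x9083 & 0xFFFF = 0x6F7C.

6F7C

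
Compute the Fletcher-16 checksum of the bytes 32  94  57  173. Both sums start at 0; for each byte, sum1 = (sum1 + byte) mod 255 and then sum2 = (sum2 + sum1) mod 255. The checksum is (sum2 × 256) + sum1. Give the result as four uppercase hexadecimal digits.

BB65

Running sums (mod 255):
  after byte 0 (32): sum1=32, sum2=32
  after byte 1 (94): sum1=126, sum2=158
  after byte 2 (57): sum1=183, sum2=86
  after byte 3 (173): sum1=101, sum2=187
Checksum = sum2·256 + sum1 = 187·256 + 101 = 47973 = 0xBB65.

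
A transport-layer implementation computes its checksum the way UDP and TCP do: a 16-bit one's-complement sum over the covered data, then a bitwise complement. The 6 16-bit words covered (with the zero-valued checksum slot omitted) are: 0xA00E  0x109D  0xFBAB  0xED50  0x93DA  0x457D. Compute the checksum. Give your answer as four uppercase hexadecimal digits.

8CFF

One's-complement addition (fold any carry out of bit 15 back into bit 0):
  0xA00E + 0x109D = 0x0B0AB
  0xB0AB + 0xFBAB = 0x1AC56 → wrap carry → 0xAC57
  0xAC57 + 0xED50 = 0x199A7 → wrap carry → 0x99A8
  0x99A8 + 0x93DA = 0x12D82 → wrap carry → 0x2D83
  0x2D83 + 0x457D = 0x07300
One's-complement sum = 0x7300.
Checksum = ~0x7300 & 0xFFFF = 0x8CFF.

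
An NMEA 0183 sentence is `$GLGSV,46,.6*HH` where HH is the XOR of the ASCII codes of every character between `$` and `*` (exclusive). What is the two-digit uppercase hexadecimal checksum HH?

XOR the ASCII codes of the payload characters:
  'G' = 0x47 → acc = 0x47
  'L' = 0x4C → acc = 0x0B
  'G' = 0x47 → acc = 0x4C
  'S' = 0x53 → acc = 0x1F
  'V' = 0x56 → acc = 0x49
  ',' = 0x2C → acc = 0x65
  '4' = 0x34 → acc = 0x51
  '6' = 0x36 → acc = 0x67
  ',' = 0x2C → acc = 0x4B
  '.' = 0x2E → acc = 0x65
  '6' = 0x36 → acc = 0x53
Checksum = 0x53.

53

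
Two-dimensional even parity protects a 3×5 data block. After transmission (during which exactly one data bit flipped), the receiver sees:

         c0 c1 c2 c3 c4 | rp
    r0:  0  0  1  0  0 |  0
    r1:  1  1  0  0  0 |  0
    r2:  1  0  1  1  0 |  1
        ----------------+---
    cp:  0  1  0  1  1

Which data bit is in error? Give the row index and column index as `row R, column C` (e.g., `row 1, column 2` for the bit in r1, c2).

Recompute each row's even parity and compare to rp:
  r0: data parity 1, sent rp 0 → mismatch
  r1: data parity 0, sent rp 0 → ok
  r2: data parity 1, sent rp 1 → ok
Recompute each column's even parity and compare to cp:
  c0: data parity 0, sent cp 0 → ok
  c1: data parity 1, sent cp 1 → ok
  c2: data parity 0, sent cp 0 → ok
  c3: data parity 1, sent cp 1 → ok
  c4: data parity 0, sent cp 1 → mismatch
Exactly one row (r0) and one column (c4) fail → the flipped bit is at their intersection.

row 0, column 4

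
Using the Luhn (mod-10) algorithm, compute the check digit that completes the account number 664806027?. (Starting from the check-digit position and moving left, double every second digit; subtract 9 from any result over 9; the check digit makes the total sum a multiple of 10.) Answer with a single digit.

Partial digits right→left: 7 2 0 6 0 8 4 6 6
Double every second digit counting from the check-digit position (so the 1st, 3rd, 5th, ... of the partial from the right).
  doubled (with −9 where >9): 5 0 0 8 3 → sum 16
  kept as-is: 2 6 8 6 → sum 22
Total = 16 + 22 = 38.
Check digit = (10 − (38 mod 10)) mod 10 = 2.

2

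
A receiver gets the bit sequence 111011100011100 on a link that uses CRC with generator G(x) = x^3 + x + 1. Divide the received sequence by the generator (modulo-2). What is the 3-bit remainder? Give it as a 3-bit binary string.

111

Modulo-2 division of 111011100011100 by 1011:
  pos 0: 1110 XOR 1011 = 0101
  pos 1: 1011 XOR 1011 = 0000
  pos 5: 1100 XOR 1011 = 0111
  pos 6: 1110 XOR 1011 = 0101
  pos 7: 1011 XOR 1011 = 0000
  pos 11: 1100 XOR 1011 = 0111
Remainder = 111 (nonzero — an error is detected).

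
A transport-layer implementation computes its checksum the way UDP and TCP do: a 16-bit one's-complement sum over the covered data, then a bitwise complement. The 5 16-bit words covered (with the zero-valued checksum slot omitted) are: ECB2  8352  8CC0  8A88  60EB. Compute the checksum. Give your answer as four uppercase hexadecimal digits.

17C6

One's-complement addition (fold any carry out of bit 15 back into bit 0):
  0xECB2 + 0x8352 = 0x17004 → wrap carry → 0x7005
  0x7005 + 0x8CC0 = 0x0FCC5
  0xFCC5 + 0x8A88 = 0x1874D → wrap carry → 0x874E
  0x874E + 0x60EB = 0x0E839
One's-complement sum = 0xE839.
Checksum = ~0xE839 & 0xFFFF = 0x17C6.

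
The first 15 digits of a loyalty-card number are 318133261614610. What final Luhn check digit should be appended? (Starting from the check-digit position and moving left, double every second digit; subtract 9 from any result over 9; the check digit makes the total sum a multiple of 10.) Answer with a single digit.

Partial digits right→left: 0 1 6 4 1 6 1 6 2 3 3 1 8 1 3
Double every second digit counting from the check-digit position (so the 1st, 3rd, 5th, ... of the partial from the right).
  doubled (with −9 where >9): 0 3 2 2 4 6 7 6 → sum 30
  kept as-is: 1 4 6 6 3 1 1 → sum 22
Total = 30 + 22 = 52.
Check digit = (10 − (52 mod 10)) mod 10 = 8.

8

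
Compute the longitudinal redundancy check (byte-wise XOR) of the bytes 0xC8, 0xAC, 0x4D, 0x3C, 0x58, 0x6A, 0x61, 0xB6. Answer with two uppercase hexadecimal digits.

F0

XOR the bytes together:
  start with 0xC8
  0xC8 ⊕ 0xAC = 0x64
  0x64 ⊕ 0x4D = 0x29
  0x29 ⊕ 0x3C = 0x15
  0x15 ⊕ 0x58 = 0x4D
  0x4D ⊕ 0x6A = 0x27
  0x27 ⊕ 0x61 = 0x46
  0x46 ⊕ 0xB6 = 0xF0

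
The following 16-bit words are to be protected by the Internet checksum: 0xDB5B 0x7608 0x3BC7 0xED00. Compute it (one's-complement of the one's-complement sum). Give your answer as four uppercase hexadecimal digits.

One's-complement addition (fold any carry out of bit 15 back into bit 0):
  0xDB5B + 0x7608 = 0x15163 → wrap carry → 0x5164
  0x5164 + 0x3BC7 = 0x08D2B
  0x8D2B + 0xED00 = 0x17A2B → wrap carry → 0x7A2C
One's-complement sum = 0x7A2C.
Checksum = ~0x7A2C & 0xFFFF = 0x85D3.

85D3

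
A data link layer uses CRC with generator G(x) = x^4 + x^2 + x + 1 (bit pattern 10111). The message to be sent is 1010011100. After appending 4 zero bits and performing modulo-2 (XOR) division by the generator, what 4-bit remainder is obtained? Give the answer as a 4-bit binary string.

0100

Append 4 zeros: 10100111000000. Divide by 10111 (XOR where the leading bit is 1):
  pos 0: 10100 XOR 10111 = 00011
  pos 3: 11111 XOR 10111 = 01000
  pos 4: 10000 XOR 10111 = 00111
  pos 6: 11100 XOR 10111 = 01011
  pos 7: 10110 XOR 10111 = 00001
Remainder (last 4 bits) = 0100. This is the CRC / FCS.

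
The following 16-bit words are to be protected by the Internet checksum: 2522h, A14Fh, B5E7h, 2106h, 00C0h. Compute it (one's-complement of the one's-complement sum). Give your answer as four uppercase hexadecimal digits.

61E0

One's-complement addition (fold any carry out of bit 15 back into bit 0):
  0x2522 + 0xA14F = 0x0C671
  0xC671 + 0xB5E7 = 0x17C58 → wrap carry → 0x7C59
  0x7C59 + 0x2106 = 0x09D5F
  0x9D5F + 0x00C0 = 0x09E1F
One's-complement sum = 0x9E1F.
Checksum = ~0x9E1F & 0xFFFF = 0x61E0.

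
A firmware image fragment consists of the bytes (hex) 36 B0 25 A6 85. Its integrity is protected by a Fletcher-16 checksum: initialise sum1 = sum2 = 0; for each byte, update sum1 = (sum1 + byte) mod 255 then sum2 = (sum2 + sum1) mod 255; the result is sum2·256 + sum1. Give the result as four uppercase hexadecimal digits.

1438

Running sums (mod 255):
  after byte 0 (36): sum1=54, sum2=54
  after byte 1 (B0): sum1=230, sum2=29
  after byte 2 (25): sum1=12, sum2=41
  after byte 3 (A6): sum1=178, sum2=219
  after byte 4 (85): sum1=56, sum2=20
Checksum = sum2·256 + sum1 = 20·256 + 56 = 5176 = 0x1438.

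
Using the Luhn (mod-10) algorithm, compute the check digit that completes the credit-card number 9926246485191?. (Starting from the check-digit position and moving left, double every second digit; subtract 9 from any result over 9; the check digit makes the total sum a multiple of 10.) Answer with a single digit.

Partial digits right→left: 1 9 1 5 8 4 6 4 2 6 2 9 9
Double every second digit counting from the check-digit position (so the 1st, 3rd, 5th, ... of the partial from the right).
  doubled (with −9 where >9): 2 2 7 3 4 4 9 → sum 31
  kept as-is: 9 5 4 4 6 9 → sum 37
Total = 31 + 37 = 68.
Check digit = (10 − (68 mod 10)) mod 10 = 2.

2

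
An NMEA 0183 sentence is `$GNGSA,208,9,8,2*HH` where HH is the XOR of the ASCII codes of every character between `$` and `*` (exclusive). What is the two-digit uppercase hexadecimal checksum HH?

XOR the ASCII codes of the payload characters:
  'G' = 0x47 → acc = 0x47
  'N' = 0x4E → acc = 0x09
  'G' = 0x47 → acc = 0x4E
  'S' = 0x53 → acc = 0x1D
  'A' = 0x41 → acc = 0x5C
  ',' = 0x2C → acc = 0x70
  '2' = 0x32 → acc = 0x42
  '0' = 0x30 → acc = 0x72
  '8' = 0x38 → acc = 0x4A
  ',' = 0x2C → acc = 0x66
  '9' = 0x39 → acc = 0x5F
  ',' = 0x2C → acc = 0x73
  '8' = 0x38 → acc = 0x4B
  ',' = 0x2C → acc = 0x67
  '2' = 0x32 → acc = 0x55
Checksum = 0x55.

55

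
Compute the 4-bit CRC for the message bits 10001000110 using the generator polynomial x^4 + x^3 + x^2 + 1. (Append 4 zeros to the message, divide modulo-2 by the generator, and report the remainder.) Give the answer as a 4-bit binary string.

0000

Append 4 zeros: 100010001100000. Divide by 11101 (XOR where the leading bit is 1):
  pos 0: 10001 XOR 11101 = 01100
  pos 1: 11000 XOR 11101 = 00101
  pos 3: 10100 XOR 11101 = 01001
  pos 4: 10011 XOR 11101 = 01110
  pos 5: 11101 XOR 11101 = 00000
Remainder (last 4 bits) = 0000. This is the CRC / FCS.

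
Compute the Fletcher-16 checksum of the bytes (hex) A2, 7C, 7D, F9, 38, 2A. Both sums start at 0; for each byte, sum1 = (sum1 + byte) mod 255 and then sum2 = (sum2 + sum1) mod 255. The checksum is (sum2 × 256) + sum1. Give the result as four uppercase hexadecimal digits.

BCF8

Running sums (mod 255):
  after byte 0 (A2): sum1=162, sum2=162
  after byte 1 (7C): sum1=31, sum2=193
  after byte 2 (7D): sum1=156, sum2=94
  after byte 3 (F9): sum1=150, sum2=244
  after byte 4 (38): sum1=206, sum2=195
  after byte 5 (2A): sum1=248, sum2=188
Checksum = sum2·256 + sum1 = 188·256 + 248 = 48376 = 0xBCF8.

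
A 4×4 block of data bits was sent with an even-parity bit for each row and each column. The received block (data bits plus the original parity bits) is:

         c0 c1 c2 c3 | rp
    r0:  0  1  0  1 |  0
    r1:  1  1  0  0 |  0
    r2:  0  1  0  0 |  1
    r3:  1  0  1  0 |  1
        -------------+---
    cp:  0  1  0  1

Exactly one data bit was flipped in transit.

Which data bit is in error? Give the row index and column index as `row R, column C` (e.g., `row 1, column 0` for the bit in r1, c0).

row 3, column 2

Recompute each row's even parity and compare to rp:
  r0: data parity 0, sent rp 0 → ok
  r1: data parity 0, sent rp 0 → ok
  r2: data parity 1, sent rp 1 → ok
  r3: data parity 0, sent rp 1 → mismatch
Recompute each column's even parity and compare to cp:
  c0: data parity 0, sent cp 0 → ok
  c1: data parity 1, sent cp 1 → ok
  c2: data parity 1, sent cp 0 → mismatch
  c3: data parity 1, sent cp 1 → ok
Exactly one row (r3) and one column (c2) fail → the flipped bit is at their intersection.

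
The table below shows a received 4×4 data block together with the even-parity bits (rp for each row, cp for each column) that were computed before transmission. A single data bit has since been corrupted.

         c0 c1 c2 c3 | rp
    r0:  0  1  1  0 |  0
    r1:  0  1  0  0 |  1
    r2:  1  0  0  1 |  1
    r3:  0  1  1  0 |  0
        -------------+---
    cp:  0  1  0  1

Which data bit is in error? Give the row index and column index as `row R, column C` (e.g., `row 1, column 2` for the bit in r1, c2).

row 2, column 0

Recompute each row's even parity and compare to rp:
  r0: data parity 0, sent rp 0 → ok
  r1: data parity 1, sent rp 1 → ok
  r2: data parity 0, sent rp 1 → mismatch
  r3: data parity 0, sent rp 0 → ok
Recompute each column's even parity and compare to cp:
  c0: data parity 1, sent cp 0 → mismatch
  c1: data parity 1, sent cp 1 → ok
  c2: data parity 0, sent cp 0 → ok
  c3: data parity 1, sent cp 1 → ok
Exactly one row (r2) and one column (c0) fail → the flipped bit is at their intersection.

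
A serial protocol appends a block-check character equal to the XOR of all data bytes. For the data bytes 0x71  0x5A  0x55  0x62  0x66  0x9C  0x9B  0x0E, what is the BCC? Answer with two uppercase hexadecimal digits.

XOR the bytes together:
  start with 0x71
  0x71 ⊕ 0x5A = 0x2B
  0x2B ⊕ 0x55 = 0x7E
  0x7E ⊕ 0x62 = 0x1C
  0x1C ⊕ 0x66 = 0x7A
  0x7A ⊕ 0x9C = 0xE6
  0xE6 ⊕ 0x9B = 0x7D
  0x7D ⊕ 0x0E = 0x73

73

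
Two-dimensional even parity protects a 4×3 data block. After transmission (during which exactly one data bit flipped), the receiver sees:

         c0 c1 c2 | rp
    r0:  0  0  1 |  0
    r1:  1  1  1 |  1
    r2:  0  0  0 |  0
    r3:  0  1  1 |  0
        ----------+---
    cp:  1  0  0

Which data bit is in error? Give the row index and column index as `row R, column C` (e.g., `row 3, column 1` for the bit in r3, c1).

Recompute each row's even parity and compare to rp:
  r0: data parity 1, sent rp 0 → mismatch
  r1: data parity 1, sent rp 1 → ok
  r2: data parity 0, sent rp 0 → ok
  r3: data parity 0, sent rp 0 → ok
Recompute each column's even parity and compare to cp:
  c0: data parity 1, sent cp 1 → ok
  c1: data parity 0, sent cp 0 → ok
  c2: data parity 1, sent cp 0 → mismatch
Exactly one row (r0) and one column (c2) fail → the flipped bit is at their intersection.

row 0, column 2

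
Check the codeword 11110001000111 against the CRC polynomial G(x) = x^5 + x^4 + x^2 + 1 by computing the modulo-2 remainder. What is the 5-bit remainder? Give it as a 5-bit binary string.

00000

Modulo-2 division of 11110001000111 by 110101:
  pos 0: 111100 XOR 110101 = 001001
  pos 2: 100101 XOR 110101 = 010000
  pos 3: 100000 XOR 110101 = 010101
  pos 4: 101010 XOR 110101 = 011111
  pos 5: 111110 XOR 110101 = 001011
  pos 7: 101111 XOR 110101 = 011010
  pos 8: 110101 XOR 110101 = 000000
Remainder = 00000 (zero — the frame passes the CRC check).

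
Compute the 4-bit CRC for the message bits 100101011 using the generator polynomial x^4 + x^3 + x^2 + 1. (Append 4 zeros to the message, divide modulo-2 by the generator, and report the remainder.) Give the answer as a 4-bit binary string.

Append 4 zeros: 1001010110000. Divide by 11101 (XOR where the leading bit is 1):
  pos 0: 10010 XOR 11101 = 01111
  pos 1: 11111 XOR 11101 = 00010
  pos 4: 10011 XOR 11101 = 01110
  pos 5: 11100 XOR 11101 = 00001
Remainder (last 4 bits) = 1000. This is the CRC / FCS.

1000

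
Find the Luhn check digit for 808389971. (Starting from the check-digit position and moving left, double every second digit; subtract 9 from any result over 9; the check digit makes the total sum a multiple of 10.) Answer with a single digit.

9

Partial digits right→left: 1 7 9 9 8 3 8 0 8
Double every second digit counting from the check-digit position (so the 1st, 3rd, 5th, ... of the partial from the right).
  doubled (with −9 where >9): 2 9 7 7 7 → sum 32
  kept as-is: 7 9 3 0 → sum 19
Total = 32 + 19 = 51.
Check digit = (10 − (51 mod 10)) mod 10 = 9.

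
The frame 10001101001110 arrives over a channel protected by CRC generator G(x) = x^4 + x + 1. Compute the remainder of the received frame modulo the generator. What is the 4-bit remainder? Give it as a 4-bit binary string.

Modulo-2 division of 10001101001110 by 10011:
  pos 0: 10001 XOR 10011 = 00010
  pos 3: 10101 XOR 10011 = 00110
  pos 5: 11000 XOR 10011 = 01011
  pos 6: 10111 XOR 10011 = 00100
  pos 8: 10011 XOR 10011 = 00000
Remainder = 0000 (zero — the frame passes the CRC check).

0000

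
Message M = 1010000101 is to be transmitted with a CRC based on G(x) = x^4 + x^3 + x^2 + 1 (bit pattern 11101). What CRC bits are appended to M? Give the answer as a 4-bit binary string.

Append 4 zeros: 10100001010000. Divide by 11101 (XOR where the leading bit is 1):
  pos 0: 10100 XOR 11101 = 01001
  pos 1: 10010 XOR 11101 = 01111
  pos 2: 11110 XOR 11101 = 00011
  pos 5: 11101 XOR 11101 = 00000
Remainder (last 4 bits) = 0000. This is the CRC / FCS.

0000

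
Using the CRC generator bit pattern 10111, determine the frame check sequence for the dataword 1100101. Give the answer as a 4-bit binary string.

0000

Append 4 zeros: 11001010000. Divide by 10111 (XOR where the leading bit is 1):
  pos 0: 11001 XOR 10111 = 01110
  pos 1: 11100 XOR 10111 = 01011
  pos 2: 10111 XOR 10111 = 00000
Remainder (last 4 bits) = 0000. This is the CRC / FCS.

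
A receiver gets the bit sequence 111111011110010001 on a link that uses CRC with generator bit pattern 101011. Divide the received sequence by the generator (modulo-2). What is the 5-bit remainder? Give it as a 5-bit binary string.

00000

Modulo-2 division of 111111011110010001 by 101011:
  pos 0: 111111 XOR 101011 = 010100
  pos 1: 101000 XOR 101011 = 000011
  pos 5: 111111 XOR 101011 = 010100
  pos 6: 101000 XOR 101011 = 000011
  pos 10: 110100 XOR 101011 = 011111
  pos 11: 111110 XOR 101011 = 010101
  pos 12: 101011 XOR 101011 = 000000
Remainder = 00000 (zero — the frame passes the CRC check).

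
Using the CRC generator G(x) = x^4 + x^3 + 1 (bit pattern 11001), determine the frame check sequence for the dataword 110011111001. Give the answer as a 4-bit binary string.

Append 4 zeros: 1100111110010000. Divide by 11001 (XOR where the leading bit is 1):
  pos 0: 11001 XOR 11001 = 00000
  pos 5: 11110 XOR 11001 = 00111
  pos 7: 11101 XOR 11001 = 00100
  pos 9: 10000 XOR 11001 = 01001
  pos 10: 10010 XOR 11001 = 01011
  pos 11: 10110 XOR 11001 = 01111
Remainder (last 4 bits) = 1111. This is the CRC / FCS.

1111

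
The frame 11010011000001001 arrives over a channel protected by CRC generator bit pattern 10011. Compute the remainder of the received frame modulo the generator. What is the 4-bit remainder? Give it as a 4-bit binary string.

1010

Modulo-2 division of 11010011000001001 by 10011:
  pos 0: 11010 XOR 10011 = 01001
  pos 1: 10010 XOR 10011 = 00001
  pos 5: 11100 XOR 10011 = 01111
  pos 6: 11110 XOR 10011 = 01101
  pos 7: 11010 XOR 10011 = 01001
  pos 8: 10010 XOR 10011 = 00001
  pos 12: 11001 XOR 10011 = 01010
Remainder = 1010 (nonzero — an error is detected).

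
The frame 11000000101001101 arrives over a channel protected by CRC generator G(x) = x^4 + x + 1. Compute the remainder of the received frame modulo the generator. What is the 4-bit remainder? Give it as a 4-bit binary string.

0111

Modulo-2 division of 11000000101001101 by 10011:
  pos 0: 11000 XOR 10011 = 01011
  pos 1: 10110 XOR 10011 = 00101
  pos 3: 10100 XOR 10011 = 00111
  pos 5: 11110 XOR 10011 = 01101
  pos 6: 11011 XOR 10011 = 01000
  pos 7: 10000 XOR 10011 = 00011
  pos 10: 11011 XOR 10011 = 01000
  pos 11: 10000 XOR 10011 = 00011
Remainder = 0111 (nonzero — an error is detected).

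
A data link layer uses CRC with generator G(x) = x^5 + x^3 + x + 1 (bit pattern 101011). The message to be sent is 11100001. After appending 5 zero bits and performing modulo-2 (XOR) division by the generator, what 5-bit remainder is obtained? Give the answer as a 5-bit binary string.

Append 5 zeros: 1110000100000. Divide by 101011 (XOR where the leading bit is 1):
  pos 0: 111000 XOR 101011 = 010011
  pos 1: 100110 XOR 101011 = 001101
  pos 3: 110110 XOR 101011 = 011101
  pos 4: 111010 XOR 101011 = 010001
  pos 5: 100010 XOR 101011 = 001001
  pos 7: 100100 XOR 101011 = 001111
Remainder (last 5 bits) = 01111. This is the CRC / FCS.

01111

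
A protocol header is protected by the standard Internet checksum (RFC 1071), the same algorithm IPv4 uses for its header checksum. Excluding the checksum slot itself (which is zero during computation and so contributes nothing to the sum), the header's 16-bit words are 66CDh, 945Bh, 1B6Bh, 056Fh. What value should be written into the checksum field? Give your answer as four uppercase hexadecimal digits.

E3FC

One's-complement addition (fold any carry out of bit 15 back into bit 0):
  0x66CD + 0x945B = 0x0FB28
  0xFB28 + 0x1B6B = 0x11693 → wrap carry → 0x1694
  0x1694 + 0x056F = 0x01C03
One's-complement sum = 0x1C03.
Checksum = ~0x1C03 & 0xFFFF = 0xE3FC.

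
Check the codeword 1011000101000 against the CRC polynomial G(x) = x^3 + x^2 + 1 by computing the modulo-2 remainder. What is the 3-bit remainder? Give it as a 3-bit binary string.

Modulo-2 division of 1011000101000 by 1101:
  pos 0: 1011 XOR 1101 = 0110
  pos 1: 1100 XOR 1101 = 0001
  pos 4: 1001 XOR 1101 = 0100
  pos 5: 1000 XOR 1101 = 0101
  pos 6: 1011 XOR 1101 = 0110
  pos 7: 1100 XOR 1101 = 0001
Remainder = 100 (nonzero — an error is detected).

100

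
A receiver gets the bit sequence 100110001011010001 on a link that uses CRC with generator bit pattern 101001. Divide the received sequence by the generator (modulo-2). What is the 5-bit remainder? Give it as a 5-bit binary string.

Modulo-2 division of 100110001011010001 by 101001:
  pos 0: 100110 XOR 101001 = 001111
  pos 2: 111100 XOR 101001 = 010101
  pos 3: 101011 XOR 101001 = 000010
  pos 7: 100110 XOR 101001 = 001111
  pos 9: 111110 XOR 101001 = 010111
  pos 10: 101110 XOR 101001 = 000111
Remainder = 11101 (nonzero — an error is detected).

11101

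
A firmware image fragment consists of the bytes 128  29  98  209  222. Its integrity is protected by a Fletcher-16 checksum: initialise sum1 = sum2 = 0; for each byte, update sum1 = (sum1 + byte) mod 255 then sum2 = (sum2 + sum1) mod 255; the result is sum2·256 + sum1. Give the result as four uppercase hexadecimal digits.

A0B0

Running sums (mod 255):
  after byte 0 (128): sum1=128, sum2=128
  after byte 1 (29): sum1=157, sum2=30
  after byte 2 (98): sum1=0, sum2=30
  after byte 3 (209): sum1=209, sum2=239
  after byte 4 (222): sum1=176, sum2=160
Checksum = sum2·256 + sum1 = 160·256 + 176 = 41136 = 0xA0B0.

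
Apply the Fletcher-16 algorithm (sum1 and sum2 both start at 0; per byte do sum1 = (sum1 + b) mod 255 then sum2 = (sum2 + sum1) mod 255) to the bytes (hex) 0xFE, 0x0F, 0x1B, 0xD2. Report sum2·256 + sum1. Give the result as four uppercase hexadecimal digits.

Running sums (mod 255):
  after byte 0 (0xFE): sum1=254, sum2=254
  after byte 1 (0x0F): sum1=14, sum2=13
  after byte 2 (0x1B): sum1=41, sum2=54
  after byte 3 (0xD2): sum1=251, sum2=50
Checksum = sum2·256 + sum1 = 50·256 + 251 = 13051 = 0x32FB.

32FB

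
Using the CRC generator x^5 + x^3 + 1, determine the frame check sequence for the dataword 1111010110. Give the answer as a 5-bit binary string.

00101

Append 5 zeros: 111101011000000. Divide by 101001 (XOR where the leading bit is 1):
  pos 0: 111101 XOR 101001 = 010100
  pos 1: 101000 XOR 101001 = 000001
  pos 6: 111000 XOR 101001 = 010001
  pos 7: 100010 XOR 101001 = 001011
  pos 9: 101100 XOR 101001 = 000101
Remainder (last 5 bits) = 00101. This is the CRC / FCS.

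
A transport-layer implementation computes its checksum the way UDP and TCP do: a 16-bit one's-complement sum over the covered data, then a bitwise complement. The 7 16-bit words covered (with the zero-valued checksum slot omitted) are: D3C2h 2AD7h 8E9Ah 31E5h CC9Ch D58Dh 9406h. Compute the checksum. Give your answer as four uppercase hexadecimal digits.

0AB5

One's-complement addition (fold any carry out of bit 15 back into bit 0):
  0xD3C2 + 0x2AD7 = 0x0FE99
  0xFE99 + 0x8E9A = 0x18D33 → wrap carry → 0x8D34
  0x8D34 + 0x31E5 = 0x0BF19
  0xBF19 + 0xCC9C = 0x18BB5 → wrap carry → 0x8BB6
  0x8BB6 + 0xD58D = 0x16143 → wrap carry → 0x6144
  0x6144 + 0x9406 = 0x0F54A
One's-complement sum = 0xF54A.
Checksum = ~0xF54A & 0xFFFF = 0x0AB5.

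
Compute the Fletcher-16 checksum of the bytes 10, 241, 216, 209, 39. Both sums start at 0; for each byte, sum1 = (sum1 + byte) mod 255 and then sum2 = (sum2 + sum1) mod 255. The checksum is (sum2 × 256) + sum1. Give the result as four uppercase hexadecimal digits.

Running sums (mod 255):
  after byte 0 (10): sum1=10, sum2=10
  after byte 1 (241): sum1=251, sum2=6
  after byte 2 (216): sum1=212, sum2=218
  after byte 3 (209): sum1=166, sum2=129
  after byte 4 (39): sum1=205, sum2=79
Checksum = sum2·256 + sum1 = 79·256 + 205 = 20429 = 0x4FCD.

4FCD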